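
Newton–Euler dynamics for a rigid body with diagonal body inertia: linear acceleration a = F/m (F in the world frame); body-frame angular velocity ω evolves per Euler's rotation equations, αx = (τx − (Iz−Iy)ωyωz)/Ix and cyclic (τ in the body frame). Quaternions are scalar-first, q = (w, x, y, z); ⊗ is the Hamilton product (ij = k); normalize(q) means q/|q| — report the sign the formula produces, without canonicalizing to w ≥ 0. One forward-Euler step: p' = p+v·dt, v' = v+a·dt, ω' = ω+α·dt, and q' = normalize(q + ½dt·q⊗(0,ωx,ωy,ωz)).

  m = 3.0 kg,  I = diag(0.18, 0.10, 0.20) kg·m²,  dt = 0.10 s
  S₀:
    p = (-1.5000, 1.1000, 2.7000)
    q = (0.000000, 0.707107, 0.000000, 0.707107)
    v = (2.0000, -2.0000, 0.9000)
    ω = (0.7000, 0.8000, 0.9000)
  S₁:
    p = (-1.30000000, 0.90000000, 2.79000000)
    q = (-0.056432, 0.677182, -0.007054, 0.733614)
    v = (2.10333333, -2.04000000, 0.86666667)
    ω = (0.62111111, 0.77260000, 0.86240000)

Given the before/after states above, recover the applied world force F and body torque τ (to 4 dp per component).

Δω = ω₁−ω₀ = (-0.07888889, -0.02740000, -0.03760000)
gyro term ω₀×Iω₀ = (0.0720, -0.0126, -0.0448)
τ = I·(Δω/dt) + ω₀×(Iω₀) = (-0.0700, -0.0400, -0.1200)
Δv = v₁−v₀ = (0.10333333, -0.04000000, -0.03333333)
F = m·Δv/dt = (3.1000, -1.2000, -1.0000)

F = (3.1000, -1.2000, -1.0000)
τ = (-0.0700, -0.0400, -0.1200)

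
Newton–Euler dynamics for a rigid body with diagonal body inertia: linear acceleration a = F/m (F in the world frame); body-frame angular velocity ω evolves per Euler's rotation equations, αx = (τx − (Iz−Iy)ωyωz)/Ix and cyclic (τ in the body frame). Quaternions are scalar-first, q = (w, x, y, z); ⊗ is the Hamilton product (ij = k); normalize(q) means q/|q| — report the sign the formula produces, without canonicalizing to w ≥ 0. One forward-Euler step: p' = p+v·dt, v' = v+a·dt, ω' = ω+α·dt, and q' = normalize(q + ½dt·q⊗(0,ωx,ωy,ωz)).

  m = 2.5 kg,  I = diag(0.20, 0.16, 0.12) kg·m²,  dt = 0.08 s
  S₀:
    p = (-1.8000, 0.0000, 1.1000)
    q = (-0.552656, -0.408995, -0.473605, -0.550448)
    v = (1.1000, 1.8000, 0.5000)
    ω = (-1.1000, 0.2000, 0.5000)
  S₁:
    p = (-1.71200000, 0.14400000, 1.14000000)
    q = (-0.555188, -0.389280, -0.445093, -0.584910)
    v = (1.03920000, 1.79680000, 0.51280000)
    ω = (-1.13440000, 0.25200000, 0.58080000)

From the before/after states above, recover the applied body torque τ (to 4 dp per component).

rate change Δω = (-0.03440000, 0.05200000, 0.08080000)
gyro term ω₀×Iω₀ = (-0.0040, -0.0440, 0.0088)
applied torque τ = (-0.0900, 0.0600, 0.1300)

τ = (-0.0900, 0.0600, 0.1300)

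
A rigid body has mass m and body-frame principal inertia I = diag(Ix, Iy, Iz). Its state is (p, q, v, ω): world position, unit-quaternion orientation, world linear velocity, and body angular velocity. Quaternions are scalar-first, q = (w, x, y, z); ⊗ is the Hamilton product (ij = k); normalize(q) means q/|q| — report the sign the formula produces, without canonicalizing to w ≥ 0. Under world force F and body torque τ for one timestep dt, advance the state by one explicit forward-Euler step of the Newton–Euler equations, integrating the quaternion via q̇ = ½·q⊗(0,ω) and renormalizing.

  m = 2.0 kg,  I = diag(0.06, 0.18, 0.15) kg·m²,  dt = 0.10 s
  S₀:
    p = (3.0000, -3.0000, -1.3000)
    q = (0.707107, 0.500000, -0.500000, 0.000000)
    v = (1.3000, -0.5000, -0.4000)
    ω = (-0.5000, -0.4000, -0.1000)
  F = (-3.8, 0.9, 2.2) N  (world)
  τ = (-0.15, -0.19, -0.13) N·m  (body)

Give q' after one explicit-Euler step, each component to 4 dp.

Hamilton product q⊗(0,ω) = (0.0500000, -0.3035535, -0.2328428, -0.5207107)
updated quaternion q' = (0.7092, 0.4846, -0.5114, -0.0260)

q' = (0.7092, 0.4846, -0.5114, -0.0260)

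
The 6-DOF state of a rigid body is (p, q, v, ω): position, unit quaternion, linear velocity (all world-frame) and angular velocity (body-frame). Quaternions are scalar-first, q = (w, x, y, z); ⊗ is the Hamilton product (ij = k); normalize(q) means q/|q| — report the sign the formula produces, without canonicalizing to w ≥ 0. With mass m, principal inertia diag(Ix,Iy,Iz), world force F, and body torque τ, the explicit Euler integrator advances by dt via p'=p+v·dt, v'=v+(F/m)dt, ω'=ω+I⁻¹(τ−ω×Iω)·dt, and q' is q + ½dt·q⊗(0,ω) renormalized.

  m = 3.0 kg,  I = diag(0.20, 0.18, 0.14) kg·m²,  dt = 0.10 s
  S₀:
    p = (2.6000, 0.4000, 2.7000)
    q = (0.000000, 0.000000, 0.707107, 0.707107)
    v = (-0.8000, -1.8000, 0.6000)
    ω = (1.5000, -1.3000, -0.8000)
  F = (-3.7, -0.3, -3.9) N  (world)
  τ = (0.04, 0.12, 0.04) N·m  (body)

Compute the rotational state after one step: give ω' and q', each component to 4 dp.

ω×(Iω) gyroscopic = (-0.0416, -0.0720, 0.0390)
(τ − ω×Iω)/I = (0.4080, 1.0667, 0.0071)
ω + α·dt = (1.5408, -1.1933, -0.7993)
q⊗(0,ω) = (1.4849247, 0.3535535, 1.0606605, -1.0606605)
q + ½dt·q⊗(0,ω), renormalized = (0.0738, 0.0176, 0.7558, 0.6504)

ω' = (1.5408, -1.1933, -0.7993)
q' = (0.0738, 0.0176, 0.7558, 0.6504)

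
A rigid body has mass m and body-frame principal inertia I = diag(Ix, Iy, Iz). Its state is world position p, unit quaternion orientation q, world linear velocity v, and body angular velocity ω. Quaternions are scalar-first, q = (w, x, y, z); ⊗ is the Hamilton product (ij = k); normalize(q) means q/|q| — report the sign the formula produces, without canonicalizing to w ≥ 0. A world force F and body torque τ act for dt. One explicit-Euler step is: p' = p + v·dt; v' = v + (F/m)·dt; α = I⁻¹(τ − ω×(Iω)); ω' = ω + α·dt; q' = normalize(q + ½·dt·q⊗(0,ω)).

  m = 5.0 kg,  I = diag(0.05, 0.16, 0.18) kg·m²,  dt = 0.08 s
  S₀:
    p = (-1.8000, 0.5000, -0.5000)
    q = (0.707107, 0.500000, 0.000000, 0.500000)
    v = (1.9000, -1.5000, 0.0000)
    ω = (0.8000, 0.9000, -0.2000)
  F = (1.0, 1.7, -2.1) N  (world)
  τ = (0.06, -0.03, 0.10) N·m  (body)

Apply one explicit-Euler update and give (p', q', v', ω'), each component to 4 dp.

(τ − ω×Iω)/I = (1.2720, -0.3175, 0.1156)
new body rate ω' = (0.9018, 0.8746, -0.1908)
q⊗(0,ω) = (-0.3000000, 0.1156856, 1.1363963, 0.3085786)
updated quaternion q' = (0.6943, 0.5040, 0.0454, 0.5117)
p + v·dt = (-1.6480, 0.3800, -0.5000)
new velocity v' = (1.9160, -1.4728, -0.0336)

p' = (-1.6480, 0.3800, -0.5000)
q' = (0.6943, 0.5040, 0.0454, 0.5117)
v' = (1.9160, -1.4728, -0.0336)
ω' = (0.9018, 0.8746, -0.1908)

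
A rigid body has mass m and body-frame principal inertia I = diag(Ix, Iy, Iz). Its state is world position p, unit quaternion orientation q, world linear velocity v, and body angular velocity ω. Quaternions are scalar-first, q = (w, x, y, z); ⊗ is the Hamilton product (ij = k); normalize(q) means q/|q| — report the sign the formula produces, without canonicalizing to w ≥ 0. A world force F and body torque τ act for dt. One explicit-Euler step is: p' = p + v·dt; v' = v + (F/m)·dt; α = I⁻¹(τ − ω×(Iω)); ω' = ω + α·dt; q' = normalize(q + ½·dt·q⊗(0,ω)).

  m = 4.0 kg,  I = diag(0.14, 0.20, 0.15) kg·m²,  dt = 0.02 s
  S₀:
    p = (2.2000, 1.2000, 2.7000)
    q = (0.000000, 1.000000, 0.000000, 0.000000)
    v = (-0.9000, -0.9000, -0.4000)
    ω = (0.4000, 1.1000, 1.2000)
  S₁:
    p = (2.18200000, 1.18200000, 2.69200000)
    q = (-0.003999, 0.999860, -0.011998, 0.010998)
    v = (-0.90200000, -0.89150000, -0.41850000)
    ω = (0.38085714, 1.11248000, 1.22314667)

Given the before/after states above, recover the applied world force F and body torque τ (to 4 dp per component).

Δω = ω₁−ω₀ = (-0.01914286, 0.01248000, 0.02314667)
τ = I·(Δω/dt) + ω₀×(Iω₀) = (-0.2000, 0.1200, 0.2000)
velocity change Δv = (-0.00200000, 0.00850000, -0.01850000)
applied force F = (-0.4000, 1.7000, -3.7000)

F = (-0.4000, 1.7000, -3.7000)
τ = (-0.2000, 0.1200, 0.2000)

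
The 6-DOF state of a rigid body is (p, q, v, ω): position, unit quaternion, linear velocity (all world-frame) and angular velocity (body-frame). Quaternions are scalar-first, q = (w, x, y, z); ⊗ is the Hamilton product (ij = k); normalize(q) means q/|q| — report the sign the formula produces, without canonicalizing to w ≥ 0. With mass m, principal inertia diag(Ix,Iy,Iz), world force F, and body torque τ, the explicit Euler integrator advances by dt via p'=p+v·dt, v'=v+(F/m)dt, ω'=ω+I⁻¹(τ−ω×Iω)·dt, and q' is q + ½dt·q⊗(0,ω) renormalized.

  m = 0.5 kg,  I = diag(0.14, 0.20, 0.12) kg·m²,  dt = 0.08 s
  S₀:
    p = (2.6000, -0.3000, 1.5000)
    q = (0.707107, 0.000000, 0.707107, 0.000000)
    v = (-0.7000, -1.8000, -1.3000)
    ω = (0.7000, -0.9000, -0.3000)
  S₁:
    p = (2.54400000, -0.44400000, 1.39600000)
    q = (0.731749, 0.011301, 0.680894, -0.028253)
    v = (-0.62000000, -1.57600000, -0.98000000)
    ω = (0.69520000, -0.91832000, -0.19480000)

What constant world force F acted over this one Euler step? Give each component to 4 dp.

F = (0.5000, 1.4000, 2.0000)

v₁ − v₀ = (0.08000000, 0.22400000, 0.32000000)
F = m·Δv/dt = (0.5000, 1.4000, 2.0000)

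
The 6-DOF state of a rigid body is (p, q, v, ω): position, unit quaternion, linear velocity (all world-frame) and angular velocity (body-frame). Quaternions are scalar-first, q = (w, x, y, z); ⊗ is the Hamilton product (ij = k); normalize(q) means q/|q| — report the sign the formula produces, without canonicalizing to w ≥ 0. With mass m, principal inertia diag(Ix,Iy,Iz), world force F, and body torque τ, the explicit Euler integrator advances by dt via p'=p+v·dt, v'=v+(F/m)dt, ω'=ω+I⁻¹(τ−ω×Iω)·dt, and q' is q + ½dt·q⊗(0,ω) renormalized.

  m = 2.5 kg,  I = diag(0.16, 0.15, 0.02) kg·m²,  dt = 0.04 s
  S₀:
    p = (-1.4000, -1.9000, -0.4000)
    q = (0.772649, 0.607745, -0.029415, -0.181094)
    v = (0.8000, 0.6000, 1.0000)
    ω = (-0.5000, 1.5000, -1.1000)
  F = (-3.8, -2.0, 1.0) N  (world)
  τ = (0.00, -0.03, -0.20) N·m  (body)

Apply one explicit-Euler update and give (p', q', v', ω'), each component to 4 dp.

p' = (-1.3680, -1.8760, -0.3600)
q' = (0.7750, 0.6056, 0.0089, -0.1800)
v' = (0.7392, 0.5680, 1.0160)
ω' = (-0.5536, 1.4715, -1.5150)

linear accel F/m = (-1.5200, -0.8000, 0.4000)
p' = p + v·dt = (-1.3680, -1.8760, -0.3600)
v' = v + a·dt = (0.7392, 0.5680, 1.0160)
ω×(Iω) gyroscopic = (0.2145, 0.0770, 0.0075)
(τ − ω×Iω)/I = (-1.3406, -0.7133, -10.3750)
new body rate ω' = (-0.5536, 1.4715, -1.5150)
Hamilton product q⊗(0,ω) = (0.1487916, -0.0823270, 1.9180400, 0.0469961)
q' = normalize(q + ½dt·q⊗(0,ω)) = (0.7750, 0.6056, 0.0089, -0.1800)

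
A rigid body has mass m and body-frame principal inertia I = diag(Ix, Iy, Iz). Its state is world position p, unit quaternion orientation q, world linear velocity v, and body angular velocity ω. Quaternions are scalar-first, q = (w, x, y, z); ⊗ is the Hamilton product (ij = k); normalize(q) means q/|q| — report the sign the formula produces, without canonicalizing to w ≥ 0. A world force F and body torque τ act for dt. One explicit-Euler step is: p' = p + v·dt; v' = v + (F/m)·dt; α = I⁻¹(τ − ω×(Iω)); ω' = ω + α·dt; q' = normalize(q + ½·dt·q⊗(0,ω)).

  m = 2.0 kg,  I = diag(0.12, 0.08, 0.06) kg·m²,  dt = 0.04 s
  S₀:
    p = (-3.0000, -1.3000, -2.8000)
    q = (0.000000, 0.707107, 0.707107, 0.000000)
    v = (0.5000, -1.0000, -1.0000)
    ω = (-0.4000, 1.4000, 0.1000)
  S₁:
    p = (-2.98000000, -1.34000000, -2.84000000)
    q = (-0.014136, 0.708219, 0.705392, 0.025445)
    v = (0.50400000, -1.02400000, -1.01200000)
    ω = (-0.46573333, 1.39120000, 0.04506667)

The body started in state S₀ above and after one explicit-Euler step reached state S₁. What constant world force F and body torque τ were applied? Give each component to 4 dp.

v₁ − v₀ = (0.00400000, -0.02400000, -0.01200000)
F = m·Δv/dt = (0.2000, -1.2000, -0.6000)
rate change Δω = (-0.06573333, -0.00880000, -0.05493333)
I·α + gyro = (-0.2000, -0.0200, -0.0600)

F = (0.2000, -1.2000, -0.6000)
τ = (-0.2000, -0.0200, -0.0600)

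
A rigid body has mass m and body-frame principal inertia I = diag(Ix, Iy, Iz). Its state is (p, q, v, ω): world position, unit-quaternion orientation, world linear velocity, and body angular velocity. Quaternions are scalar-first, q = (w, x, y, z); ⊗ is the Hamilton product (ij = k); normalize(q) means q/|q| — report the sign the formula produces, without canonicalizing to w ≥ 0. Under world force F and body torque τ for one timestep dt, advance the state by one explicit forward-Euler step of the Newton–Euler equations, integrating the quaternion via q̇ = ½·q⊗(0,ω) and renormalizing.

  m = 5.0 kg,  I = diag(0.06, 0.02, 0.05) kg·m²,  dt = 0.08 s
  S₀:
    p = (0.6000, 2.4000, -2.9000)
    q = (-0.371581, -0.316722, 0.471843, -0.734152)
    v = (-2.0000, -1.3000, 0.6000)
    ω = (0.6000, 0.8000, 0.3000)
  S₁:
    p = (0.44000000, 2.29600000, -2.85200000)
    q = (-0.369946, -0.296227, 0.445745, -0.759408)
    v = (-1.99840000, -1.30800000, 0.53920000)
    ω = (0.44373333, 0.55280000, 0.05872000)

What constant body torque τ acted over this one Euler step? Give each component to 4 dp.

rate change Δω = (-0.15626667, -0.24720000, -0.24128000)
ω₀×(Iω₀) = (0.0072, 0.0018, -0.0192)
I·α + gyro = (-0.1100, -0.0600, -0.1700)

τ = (-0.1100, -0.0600, -0.1700)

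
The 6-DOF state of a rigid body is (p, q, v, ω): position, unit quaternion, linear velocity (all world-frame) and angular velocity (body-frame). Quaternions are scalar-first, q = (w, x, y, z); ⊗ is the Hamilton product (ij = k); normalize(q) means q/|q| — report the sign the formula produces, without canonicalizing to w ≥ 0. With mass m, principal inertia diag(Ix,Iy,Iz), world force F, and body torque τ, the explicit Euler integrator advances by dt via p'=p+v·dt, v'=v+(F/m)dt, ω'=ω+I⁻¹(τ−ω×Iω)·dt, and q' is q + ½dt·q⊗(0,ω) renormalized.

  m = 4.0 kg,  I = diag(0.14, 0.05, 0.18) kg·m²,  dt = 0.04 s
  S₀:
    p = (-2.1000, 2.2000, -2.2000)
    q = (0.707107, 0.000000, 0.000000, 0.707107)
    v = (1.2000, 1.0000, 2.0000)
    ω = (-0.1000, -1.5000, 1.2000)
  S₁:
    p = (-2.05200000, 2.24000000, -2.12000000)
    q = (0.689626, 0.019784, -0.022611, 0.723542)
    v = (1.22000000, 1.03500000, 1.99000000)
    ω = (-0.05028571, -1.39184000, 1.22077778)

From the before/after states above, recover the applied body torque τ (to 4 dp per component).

ω₁ − ω₀ = (0.04971429, 0.10816000, 0.02077778)
precession coupling = (-0.2340, 0.0048, -0.0135)
τ = I·(Δω/dt) + ω₀×(Iω₀) = (-0.0600, 0.1400, 0.0800)

τ = (-0.0600, 0.1400, 0.0800)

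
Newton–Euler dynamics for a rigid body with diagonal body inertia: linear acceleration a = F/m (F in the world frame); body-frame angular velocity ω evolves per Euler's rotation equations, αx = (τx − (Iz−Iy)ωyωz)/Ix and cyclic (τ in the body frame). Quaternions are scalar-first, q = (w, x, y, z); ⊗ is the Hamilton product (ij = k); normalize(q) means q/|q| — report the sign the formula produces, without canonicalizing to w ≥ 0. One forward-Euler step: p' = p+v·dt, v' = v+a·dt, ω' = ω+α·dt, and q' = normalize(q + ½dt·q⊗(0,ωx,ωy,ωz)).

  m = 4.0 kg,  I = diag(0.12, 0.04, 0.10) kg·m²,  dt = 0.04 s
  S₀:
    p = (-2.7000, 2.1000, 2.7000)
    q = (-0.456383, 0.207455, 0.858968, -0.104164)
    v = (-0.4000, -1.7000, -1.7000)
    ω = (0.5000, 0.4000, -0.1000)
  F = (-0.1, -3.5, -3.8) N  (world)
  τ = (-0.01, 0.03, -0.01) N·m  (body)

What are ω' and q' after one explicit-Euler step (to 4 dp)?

ω' = (0.4975, 0.4310, -0.0976)
q' = (-0.4655, 0.2020, 0.8546, -0.1102)

angular accel α = (-0.0633, 0.7750, 0.0600)
new body rate ω' = (0.4975, 0.4310, -0.0976)
Hamilton product q⊗(0,ω) = (-0.4577311, -0.2724227, -0.2138897, -0.3008637)
updated quaternion q' = (-0.4655, 0.2020, 0.8546, -0.1102)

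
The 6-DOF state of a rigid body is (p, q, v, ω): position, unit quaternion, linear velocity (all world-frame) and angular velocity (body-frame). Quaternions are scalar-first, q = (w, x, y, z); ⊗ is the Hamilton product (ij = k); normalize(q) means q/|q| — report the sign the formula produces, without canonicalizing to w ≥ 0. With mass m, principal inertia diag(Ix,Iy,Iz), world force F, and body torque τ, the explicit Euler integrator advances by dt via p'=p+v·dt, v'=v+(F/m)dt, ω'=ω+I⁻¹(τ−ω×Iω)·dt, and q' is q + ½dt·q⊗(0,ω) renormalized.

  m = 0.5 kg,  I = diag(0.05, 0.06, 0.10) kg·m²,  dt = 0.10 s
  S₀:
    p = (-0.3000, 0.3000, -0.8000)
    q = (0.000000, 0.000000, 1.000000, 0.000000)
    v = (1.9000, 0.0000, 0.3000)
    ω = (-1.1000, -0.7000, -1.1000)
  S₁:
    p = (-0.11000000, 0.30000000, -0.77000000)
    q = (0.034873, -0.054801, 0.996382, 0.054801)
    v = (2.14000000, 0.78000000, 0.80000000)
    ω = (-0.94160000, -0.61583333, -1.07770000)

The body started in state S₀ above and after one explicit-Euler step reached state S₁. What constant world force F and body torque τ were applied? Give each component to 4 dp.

F = (1.2000, 3.9000, 2.5000)
τ = (0.1100, -0.0100, 0.0300)

v₁ − v₀ = (0.24000000, 0.78000000, 0.50000000)
m·(v₁−v₀)/dt = (1.2000, 3.9000, 2.5000)
rate change Δω = (0.15840000, 0.08416667, 0.02230000)
precession coupling = (0.0308, -0.0605, 0.0077)
applied torque τ = (0.1100, -0.0100, 0.0300)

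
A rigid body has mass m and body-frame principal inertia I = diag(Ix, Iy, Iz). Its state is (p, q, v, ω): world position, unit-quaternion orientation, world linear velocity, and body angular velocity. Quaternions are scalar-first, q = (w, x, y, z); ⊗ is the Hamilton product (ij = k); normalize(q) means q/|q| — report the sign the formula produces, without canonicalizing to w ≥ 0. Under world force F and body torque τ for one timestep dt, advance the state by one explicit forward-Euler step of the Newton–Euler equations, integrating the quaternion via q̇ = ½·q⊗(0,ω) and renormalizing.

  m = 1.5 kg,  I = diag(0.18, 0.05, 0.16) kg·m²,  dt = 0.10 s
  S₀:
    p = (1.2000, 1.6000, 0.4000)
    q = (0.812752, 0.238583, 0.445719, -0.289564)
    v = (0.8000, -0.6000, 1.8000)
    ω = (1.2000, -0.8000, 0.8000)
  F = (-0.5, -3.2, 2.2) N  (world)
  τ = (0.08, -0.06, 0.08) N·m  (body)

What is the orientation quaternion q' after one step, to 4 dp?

q⊗(0,ω) = (0.3019268, 1.1002264, -1.1885448, -0.0755276)
updated quaternion q' = (0.8250, 0.2926, 0.3850, -0.2923)

q' = (0.8250, 0.2926, 0.3850, -0.2923)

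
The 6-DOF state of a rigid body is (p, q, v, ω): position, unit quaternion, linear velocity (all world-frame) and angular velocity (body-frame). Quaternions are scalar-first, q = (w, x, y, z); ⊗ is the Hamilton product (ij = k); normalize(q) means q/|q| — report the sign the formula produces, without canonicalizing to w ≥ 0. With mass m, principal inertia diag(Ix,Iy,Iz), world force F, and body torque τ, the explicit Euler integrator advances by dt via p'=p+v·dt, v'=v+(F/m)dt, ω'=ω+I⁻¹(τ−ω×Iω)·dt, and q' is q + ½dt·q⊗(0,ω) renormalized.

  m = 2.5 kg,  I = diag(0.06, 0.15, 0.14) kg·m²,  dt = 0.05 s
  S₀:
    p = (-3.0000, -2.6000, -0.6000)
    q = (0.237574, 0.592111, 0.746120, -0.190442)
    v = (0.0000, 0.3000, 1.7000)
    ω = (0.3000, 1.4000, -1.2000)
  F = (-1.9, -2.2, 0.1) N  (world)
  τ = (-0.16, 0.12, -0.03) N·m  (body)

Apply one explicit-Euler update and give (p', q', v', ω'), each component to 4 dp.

new position p' = (-3.0000, -2.5850, -0.5150)
v' = v + a·dt = (-0.0380, 0.2560, 1.7020)
(τ − ω×Iω)/I = (-2.9467, 0.6080, -0.4843)
ω + α·dt = (0.1527, 1.4304, -1.2242)
Hamilton product q⊗(0,ω) = (-1.4507317, -0.5574530, 0.9860042, 0.3200306)
q + ½dt·q⊗(0,ω), renormalized = (0.2011, 0.5775, 0.7699, -0.1822)

p' = (-3.0000, -2.5850, -0.5150)
q' = (0.2011, 0.5775, 0.7699, -0.1822)
v' = (-0.0380, 0.2560, 1.7020)
ω' = (0.1527, 1.4304, -1.2242)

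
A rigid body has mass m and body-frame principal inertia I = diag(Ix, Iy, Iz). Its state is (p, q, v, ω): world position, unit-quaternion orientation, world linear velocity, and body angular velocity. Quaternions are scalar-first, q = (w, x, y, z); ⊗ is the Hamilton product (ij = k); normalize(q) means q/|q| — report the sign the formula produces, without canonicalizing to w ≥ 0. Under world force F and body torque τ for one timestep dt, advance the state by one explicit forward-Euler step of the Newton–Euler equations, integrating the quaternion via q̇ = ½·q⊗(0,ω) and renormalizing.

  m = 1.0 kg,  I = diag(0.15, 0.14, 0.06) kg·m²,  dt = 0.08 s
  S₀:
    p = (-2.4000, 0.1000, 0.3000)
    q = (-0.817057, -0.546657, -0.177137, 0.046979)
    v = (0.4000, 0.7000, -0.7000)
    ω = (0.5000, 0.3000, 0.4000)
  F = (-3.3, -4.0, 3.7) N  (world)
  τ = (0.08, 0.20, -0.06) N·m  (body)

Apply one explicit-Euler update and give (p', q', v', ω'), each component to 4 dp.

p' = (-2.3680, 0.1560, 0.2440)
q' = (-0.8044, -0.5662, -0.1772, 0.0309)
v' = (0.1360, 0.3800, -0.4040)
ω' = (0.5478, 0.4040, 0.3220)

linear accel F/m = (-3.3000, -4.0000, 3.7000)
p + v·dt = (-2.3680, 0.1560, 0.2440)
v' = v + a·dt = (0.1360, 0.3800, -0.4040)
ω×(Iω) gyroscopic = (-0.0096, 0.0180, -0.0015)
(τ − ω×Iω)/I = (0.5973, 1.3000, -0.9750)
new body rate ω' = (0.5478, 0.4040, 0.3220)
2q̇ = q⊗(0,ω) = (0.3076780, -0.4934770, -0.0029648, -0.4022514)
q + ½dt·q⊗(0,ω), renormalized = (-0.8044, -0.5662, -0.1772, 0.0309)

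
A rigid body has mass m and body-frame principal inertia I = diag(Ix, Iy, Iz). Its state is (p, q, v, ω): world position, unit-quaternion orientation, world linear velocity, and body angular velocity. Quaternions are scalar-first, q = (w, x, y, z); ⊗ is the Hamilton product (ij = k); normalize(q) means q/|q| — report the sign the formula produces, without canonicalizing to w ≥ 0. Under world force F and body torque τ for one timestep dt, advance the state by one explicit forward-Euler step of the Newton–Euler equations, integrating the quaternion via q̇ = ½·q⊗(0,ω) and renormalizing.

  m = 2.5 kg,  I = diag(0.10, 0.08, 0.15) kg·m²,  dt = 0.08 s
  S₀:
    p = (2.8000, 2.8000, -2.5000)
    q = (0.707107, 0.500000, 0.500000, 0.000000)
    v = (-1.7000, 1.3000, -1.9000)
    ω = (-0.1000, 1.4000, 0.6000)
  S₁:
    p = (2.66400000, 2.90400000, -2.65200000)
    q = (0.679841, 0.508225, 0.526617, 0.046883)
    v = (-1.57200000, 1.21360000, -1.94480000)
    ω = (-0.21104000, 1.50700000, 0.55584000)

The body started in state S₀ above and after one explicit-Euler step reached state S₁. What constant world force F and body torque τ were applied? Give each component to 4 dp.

rate change Δω = (-0.11104000, 0.10700000, -0.04416000)
ω₀×(Iω₀) = (0.0588, 0.0030, 0.0028)
I·α + gyro = (-0.0800, 0.1100, -0.0800)
Δv = v₁−v₀ = (0.12800000, -0.08640000, -0.04480000)
m·(v₁−v₀)/dt = (4.0000, -2.7000, -1.4000)

F = (4.0000, -2.7000, -1.4000)
τ = (-0.0800, 0.1100, -0.0800)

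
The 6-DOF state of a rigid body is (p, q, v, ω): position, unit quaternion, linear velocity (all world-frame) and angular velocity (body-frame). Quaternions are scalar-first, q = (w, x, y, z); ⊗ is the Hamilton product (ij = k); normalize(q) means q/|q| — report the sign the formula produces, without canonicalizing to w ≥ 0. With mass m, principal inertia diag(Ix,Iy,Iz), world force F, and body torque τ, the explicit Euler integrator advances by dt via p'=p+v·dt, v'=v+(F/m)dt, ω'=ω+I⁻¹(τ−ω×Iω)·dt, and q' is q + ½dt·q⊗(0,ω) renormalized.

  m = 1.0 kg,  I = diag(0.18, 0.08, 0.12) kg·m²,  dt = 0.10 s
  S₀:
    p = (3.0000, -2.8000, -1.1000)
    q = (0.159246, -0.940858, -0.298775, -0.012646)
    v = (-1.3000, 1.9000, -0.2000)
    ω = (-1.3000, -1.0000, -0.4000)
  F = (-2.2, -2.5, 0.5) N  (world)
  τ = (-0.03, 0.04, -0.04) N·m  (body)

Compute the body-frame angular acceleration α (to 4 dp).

α = (-0.2556, 0.1100, 0.7500)

ω×(Iω) gyroscopic = (0.0160, 0.0312, -0.1300)
angular accel α = (-0.2556, 0.1100, 0.7500)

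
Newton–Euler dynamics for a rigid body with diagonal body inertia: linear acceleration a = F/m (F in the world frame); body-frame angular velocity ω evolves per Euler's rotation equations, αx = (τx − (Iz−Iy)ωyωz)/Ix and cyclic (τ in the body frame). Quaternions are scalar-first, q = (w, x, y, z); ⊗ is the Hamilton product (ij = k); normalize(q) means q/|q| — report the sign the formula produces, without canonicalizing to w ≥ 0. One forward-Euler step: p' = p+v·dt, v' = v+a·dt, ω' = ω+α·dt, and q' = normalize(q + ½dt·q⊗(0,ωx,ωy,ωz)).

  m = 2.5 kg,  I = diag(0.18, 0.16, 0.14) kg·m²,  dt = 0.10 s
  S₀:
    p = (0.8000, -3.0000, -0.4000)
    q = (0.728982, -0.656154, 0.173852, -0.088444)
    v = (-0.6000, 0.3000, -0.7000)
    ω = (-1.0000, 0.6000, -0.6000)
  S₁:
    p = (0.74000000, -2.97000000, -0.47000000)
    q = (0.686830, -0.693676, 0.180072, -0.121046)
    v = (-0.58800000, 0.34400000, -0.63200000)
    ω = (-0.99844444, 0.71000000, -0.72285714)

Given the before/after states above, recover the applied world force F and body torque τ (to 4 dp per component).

rate change Δω = (0.00155556, 0.11000000, -0.12285714)
ω₀×(Iω₀) = (0.0072, 0.0240, 0.0120)
I·α + gyro = (0.0100, 0.2000, -0.1600)
v₁ − v₀ = (0.01200000, 0.04400000, 0.06800000)
F = m·Δv/dt = (0.3000, 1.1000, 1.7000)

F = (0.3000, 1.1000, 1.7000)
τ = (0.0100, 0.2000, -0.1600)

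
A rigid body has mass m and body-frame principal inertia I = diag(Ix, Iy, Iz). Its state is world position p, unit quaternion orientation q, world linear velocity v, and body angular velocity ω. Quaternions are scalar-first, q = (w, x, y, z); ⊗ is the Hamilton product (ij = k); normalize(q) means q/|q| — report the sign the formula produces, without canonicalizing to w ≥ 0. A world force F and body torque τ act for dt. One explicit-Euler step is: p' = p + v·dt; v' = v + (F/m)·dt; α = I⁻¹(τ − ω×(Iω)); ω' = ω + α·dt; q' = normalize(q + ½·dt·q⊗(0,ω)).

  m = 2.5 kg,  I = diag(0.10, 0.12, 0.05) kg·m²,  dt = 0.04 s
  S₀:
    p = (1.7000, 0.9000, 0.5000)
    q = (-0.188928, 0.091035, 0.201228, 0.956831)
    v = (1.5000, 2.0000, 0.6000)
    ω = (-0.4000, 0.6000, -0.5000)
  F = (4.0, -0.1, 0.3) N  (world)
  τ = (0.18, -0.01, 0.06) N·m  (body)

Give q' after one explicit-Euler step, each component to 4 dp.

2q̇ = q⊗(0,ω) = (0.3940927, -0.5991414, -0.4505717, 0.2295762)
q' = normalize(q + ½dt·q⊗(0,ω)) = (-0.1810, 0.0790, 0.1922, 0.9613)

q' = (-0.1810, 0.0790, 0.1922, 0.9613)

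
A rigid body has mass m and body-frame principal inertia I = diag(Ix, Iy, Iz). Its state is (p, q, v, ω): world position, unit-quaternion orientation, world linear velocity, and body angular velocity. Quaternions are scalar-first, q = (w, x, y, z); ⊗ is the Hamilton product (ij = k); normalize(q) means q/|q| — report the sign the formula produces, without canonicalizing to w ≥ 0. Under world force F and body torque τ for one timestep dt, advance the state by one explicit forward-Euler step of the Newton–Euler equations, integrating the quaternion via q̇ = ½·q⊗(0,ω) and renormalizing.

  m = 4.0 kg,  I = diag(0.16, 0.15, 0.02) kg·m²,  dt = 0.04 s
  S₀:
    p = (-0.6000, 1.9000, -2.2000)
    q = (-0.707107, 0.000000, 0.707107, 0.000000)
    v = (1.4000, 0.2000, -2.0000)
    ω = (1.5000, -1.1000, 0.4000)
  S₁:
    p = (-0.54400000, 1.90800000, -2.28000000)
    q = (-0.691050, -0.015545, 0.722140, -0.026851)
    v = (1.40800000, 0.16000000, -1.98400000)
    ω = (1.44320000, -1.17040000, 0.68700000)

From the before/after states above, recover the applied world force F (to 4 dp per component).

F = (0.8000, -4.0000, 1.6000)

v₁ − v₀ = (0.00800000, -0.04000000, 0.01600000)
m·(v₁−v₀)/dt = (0.8000, -4.0000, 1.6000)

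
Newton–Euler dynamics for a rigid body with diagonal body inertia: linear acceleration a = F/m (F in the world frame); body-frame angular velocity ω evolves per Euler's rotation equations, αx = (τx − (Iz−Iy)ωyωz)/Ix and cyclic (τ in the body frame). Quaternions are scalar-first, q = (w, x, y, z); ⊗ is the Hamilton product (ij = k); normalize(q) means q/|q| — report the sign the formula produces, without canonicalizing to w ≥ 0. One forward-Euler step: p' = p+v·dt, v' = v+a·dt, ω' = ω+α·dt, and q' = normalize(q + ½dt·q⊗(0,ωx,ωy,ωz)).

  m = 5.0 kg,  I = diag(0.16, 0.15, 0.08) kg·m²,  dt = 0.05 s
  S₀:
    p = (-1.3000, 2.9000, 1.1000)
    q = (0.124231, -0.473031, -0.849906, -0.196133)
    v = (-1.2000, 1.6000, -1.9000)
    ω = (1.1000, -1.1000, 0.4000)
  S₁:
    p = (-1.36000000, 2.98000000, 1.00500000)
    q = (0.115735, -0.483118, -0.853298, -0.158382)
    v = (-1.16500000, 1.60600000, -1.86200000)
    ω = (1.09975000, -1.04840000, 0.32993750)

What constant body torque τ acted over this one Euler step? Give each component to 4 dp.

Δω = ω₁−ω₀ = (-0.00025000, 0.05160000, -0.07006250)
gyro term ω₀×Iω₀ = (0.0308, 0.0352, 0.0121)
τ = I·(Δω/dt) + ω₀×(Iω₀) = (0.0300, 0.1900, -0.1000)

τ = (0.0300, 0.1900, -0.1000)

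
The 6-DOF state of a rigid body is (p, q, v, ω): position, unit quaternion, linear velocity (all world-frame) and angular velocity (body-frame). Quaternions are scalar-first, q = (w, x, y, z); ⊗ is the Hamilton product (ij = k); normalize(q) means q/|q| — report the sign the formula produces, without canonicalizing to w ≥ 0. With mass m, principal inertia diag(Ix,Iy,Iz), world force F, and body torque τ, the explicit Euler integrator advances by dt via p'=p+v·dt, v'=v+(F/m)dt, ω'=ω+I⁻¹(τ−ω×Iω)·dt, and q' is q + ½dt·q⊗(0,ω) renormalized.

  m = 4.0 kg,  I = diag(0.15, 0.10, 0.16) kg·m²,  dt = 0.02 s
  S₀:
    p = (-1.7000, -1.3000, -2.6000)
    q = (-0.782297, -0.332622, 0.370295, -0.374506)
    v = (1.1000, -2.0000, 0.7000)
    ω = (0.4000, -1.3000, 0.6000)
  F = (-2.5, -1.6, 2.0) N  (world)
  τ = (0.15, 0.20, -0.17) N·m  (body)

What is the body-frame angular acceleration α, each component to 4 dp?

precession coupling ω×(Iω) = (-0.0468, -0.0024, 0.0260)
angular accel α = (1.3120, 2.0240, -1.2250)

α = (1.3120, 2.0240, -1.2250)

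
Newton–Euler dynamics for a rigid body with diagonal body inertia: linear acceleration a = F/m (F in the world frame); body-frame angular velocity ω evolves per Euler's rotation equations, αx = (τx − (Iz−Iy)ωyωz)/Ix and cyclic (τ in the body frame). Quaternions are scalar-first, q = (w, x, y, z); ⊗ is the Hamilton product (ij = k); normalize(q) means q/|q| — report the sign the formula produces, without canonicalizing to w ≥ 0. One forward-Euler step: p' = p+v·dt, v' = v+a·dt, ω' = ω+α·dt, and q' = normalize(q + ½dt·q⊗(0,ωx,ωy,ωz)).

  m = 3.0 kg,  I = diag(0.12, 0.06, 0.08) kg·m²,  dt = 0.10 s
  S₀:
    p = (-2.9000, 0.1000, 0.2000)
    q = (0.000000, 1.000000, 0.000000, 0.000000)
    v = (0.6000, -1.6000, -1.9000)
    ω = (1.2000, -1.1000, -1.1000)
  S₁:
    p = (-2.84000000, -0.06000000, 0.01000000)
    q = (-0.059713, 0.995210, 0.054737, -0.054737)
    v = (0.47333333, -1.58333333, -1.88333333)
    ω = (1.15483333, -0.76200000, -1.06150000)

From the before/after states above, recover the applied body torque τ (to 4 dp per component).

τ = (-0.0300, 0.1500, 0.1100)

Δω = ω₁−ω₀ = (-0.04516667, 0.33800000, 0.03850000)
applied torque τ = (-0.0300, 0.1500, 0.1100)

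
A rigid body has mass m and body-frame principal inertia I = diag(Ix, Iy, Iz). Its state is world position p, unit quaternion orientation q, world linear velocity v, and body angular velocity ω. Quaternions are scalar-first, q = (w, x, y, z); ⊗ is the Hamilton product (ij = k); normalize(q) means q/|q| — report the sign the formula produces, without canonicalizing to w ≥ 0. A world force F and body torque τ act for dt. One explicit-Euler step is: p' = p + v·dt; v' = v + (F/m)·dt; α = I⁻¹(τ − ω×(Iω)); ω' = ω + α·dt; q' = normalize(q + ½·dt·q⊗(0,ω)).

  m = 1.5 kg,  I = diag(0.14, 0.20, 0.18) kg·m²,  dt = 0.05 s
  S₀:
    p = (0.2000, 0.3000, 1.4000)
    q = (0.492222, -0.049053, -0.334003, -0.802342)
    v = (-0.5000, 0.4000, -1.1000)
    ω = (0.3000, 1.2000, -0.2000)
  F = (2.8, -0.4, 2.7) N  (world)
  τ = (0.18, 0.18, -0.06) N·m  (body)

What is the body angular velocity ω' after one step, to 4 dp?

ω' = (0.3626, 1.2444, -0.2227)

ω×(Iω) gyroscopic = (0.0048, 0.0024, 0.0216)
(τ − ω×Iω)/I = (1.2514, 0.8880, -0.4533)
ω + α·dt = (0.3626, 1.2444, -0.2227)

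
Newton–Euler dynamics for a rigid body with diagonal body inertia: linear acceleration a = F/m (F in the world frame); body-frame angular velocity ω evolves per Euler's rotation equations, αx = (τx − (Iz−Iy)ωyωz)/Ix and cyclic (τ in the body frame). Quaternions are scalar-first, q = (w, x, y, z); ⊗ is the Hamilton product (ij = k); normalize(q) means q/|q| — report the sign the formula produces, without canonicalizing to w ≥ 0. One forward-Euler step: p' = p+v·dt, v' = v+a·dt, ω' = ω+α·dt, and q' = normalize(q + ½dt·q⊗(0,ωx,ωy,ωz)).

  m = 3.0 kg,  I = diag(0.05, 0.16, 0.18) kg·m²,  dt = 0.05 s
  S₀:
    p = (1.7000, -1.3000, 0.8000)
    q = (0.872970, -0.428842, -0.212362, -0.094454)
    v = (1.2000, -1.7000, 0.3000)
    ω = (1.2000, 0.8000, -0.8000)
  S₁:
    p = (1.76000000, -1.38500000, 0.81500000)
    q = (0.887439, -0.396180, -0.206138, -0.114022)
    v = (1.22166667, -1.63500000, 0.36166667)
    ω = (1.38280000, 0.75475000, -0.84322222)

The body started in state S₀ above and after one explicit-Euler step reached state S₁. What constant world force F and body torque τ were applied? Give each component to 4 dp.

velocity change Δv = (0.02166667, 0.06500000, 0.06166667)
applied force F = (1.3000, 3.9000, 3.7000)
rate change Δω = (0.18280000, -0.04525000, -0.04322222)
I·α + gyro = (0.1700, -0.0200, -0.0500)

F = (1.3000, 3.9000, 3.7000)
τ = (0.1700, -0.0200, -0.0500)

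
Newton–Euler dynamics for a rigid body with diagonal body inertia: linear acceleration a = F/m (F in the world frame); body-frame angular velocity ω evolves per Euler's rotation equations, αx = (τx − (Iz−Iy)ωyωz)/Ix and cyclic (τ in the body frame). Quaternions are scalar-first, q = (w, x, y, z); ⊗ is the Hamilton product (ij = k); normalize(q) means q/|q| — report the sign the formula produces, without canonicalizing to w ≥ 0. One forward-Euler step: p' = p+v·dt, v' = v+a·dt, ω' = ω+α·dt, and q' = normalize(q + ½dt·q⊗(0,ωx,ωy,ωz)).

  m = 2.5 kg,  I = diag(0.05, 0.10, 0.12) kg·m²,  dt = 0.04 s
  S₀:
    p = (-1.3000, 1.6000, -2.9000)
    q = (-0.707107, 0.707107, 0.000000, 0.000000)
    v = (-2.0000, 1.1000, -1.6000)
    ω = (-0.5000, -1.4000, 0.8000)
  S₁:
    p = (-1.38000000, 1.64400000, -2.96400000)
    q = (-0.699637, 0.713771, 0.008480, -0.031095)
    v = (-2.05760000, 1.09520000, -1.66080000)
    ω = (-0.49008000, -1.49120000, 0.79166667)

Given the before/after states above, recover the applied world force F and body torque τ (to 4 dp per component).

Δv = v₁−v₀ = (-0.05760000, -0.00480000, -0.06080000)
F = m·Δv/dt = (-3.6000, -0.3000, -3.8000)
ω₁ − ω₀ = (0.00992000, -0.09120000, -0.00833333)
ω₀×(Iω₀) = (-0.0224, 0.0280, 0.0350)
τ = I·(Δω/dt) + ω₀×(Iω₀) = (-0.0100, -0.2000, 0.0100)

F = (-3.6000, -0.3000, -3.8000)
τ = (-0.0100, -0.2000, 0.0100)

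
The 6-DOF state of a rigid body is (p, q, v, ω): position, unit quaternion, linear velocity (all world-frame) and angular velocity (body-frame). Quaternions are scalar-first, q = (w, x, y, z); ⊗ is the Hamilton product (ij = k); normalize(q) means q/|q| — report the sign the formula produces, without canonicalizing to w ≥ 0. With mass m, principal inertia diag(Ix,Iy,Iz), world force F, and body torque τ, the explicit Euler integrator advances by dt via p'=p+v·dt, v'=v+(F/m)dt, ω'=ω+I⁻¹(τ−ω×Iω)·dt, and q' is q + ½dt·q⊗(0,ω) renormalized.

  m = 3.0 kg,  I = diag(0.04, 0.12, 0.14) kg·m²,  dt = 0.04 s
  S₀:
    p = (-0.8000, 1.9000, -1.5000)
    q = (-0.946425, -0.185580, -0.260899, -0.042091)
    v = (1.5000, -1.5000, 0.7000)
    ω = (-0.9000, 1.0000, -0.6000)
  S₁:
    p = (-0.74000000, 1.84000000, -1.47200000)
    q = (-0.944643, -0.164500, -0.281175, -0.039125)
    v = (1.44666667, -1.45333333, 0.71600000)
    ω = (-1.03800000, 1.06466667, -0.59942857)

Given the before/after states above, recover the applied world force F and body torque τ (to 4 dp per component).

velocity change Δv = (-0.05333333, 0.04666667, 0.01600000)
F = m·Δv/dt = (-4.0000, 3.5000, 1.2000)
Δω = ω₁−ω₀ = (-0.13800000, 0.06466667, 0.00057143)
I·α + gyro = (-0.1500, 0.1400, -0.0700)

F = (-4.0000, 3.5000, 1.2000)
τ = (-0.1500, 0.1400, -0.0700)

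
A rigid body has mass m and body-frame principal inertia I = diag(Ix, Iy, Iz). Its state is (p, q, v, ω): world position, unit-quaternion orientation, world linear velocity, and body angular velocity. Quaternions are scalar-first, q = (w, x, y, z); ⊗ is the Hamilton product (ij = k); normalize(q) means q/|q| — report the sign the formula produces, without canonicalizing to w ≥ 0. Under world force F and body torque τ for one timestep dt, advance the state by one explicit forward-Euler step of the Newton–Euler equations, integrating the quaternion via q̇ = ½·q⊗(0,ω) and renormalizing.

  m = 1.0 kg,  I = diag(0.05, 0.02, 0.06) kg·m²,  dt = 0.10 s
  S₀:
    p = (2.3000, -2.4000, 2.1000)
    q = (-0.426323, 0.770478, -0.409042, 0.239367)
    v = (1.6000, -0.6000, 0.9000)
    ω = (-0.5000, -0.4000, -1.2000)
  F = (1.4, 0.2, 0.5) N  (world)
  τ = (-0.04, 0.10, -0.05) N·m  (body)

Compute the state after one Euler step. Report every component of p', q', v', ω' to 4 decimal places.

ω×(Iω) gyroscopic = (0.0192, -0.0060, -0.0060)
α = I⁻¹(τ − ω×Iω) = (-1.1840, 5.3000, -0.7333)
ω + α·dt = (-0.6184, 0.1300, -1.2733)
2q̇ = q⊗(0,ω) = (0.5088626, 0.7997587, 0.9754193, -0.0011246)
q + ½dt·q⊗(0,ω), renormalized = (-0.4000, 0.8086, -0.3594, 0.2388)
p' = p + v·dt = (2.4600, -2.4600, 2.1900)
v' = v + a·dt = (1.7400, -0.5800, 0.9500)

p' = (2.4600, -2.4600, 2.1900)
q' = (-0.4000, 0.8086, -0.3594, 0.2388)
v' = (1.7400, -0.5800, 0.9500)
ω' = (-0.6184, 0.1300, -1.2733)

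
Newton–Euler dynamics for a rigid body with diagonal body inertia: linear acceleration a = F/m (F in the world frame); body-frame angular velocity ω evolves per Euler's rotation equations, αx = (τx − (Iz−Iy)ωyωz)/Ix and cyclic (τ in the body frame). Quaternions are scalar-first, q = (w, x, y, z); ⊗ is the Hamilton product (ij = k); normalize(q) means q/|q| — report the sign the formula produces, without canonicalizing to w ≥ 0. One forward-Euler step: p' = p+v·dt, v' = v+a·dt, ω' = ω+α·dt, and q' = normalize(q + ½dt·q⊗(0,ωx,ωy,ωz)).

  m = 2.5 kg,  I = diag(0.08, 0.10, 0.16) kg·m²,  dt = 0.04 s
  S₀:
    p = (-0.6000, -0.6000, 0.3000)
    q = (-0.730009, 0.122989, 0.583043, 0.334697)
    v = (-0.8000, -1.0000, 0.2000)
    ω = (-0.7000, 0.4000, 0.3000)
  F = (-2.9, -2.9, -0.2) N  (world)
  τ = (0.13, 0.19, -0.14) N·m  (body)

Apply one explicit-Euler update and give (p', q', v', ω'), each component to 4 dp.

ω×(Iω) gyroscopic = (0.0072, 0.0168, -0.0056)
angular accel α = (1.5350, 1.7320, -0.8400)
ω' = ω + α·dt = (-0.6386, 0.4693, 0.2664)
Hamilton product q⊗(0,ω) = (-0.2475340, 0.5520404, -0.5631882, 0.2383230)
q' = normalize(q + ½dt·q⊗(0,ω)) = (-0.7349, 0.1340, 0.5717, 0.3394)
new position p' = (-0.6320, -0.6400, 0.3080)
new velocity v' = (-0.8464, -1.0464, 0.1968)

p' = (-0.6320, -0.6400, 0.3080)
q' = (-0.7349, 0.1340, 0.5717, 0.3394)
v' = (-0.8464, -1.0464, 0.1968)
ω' = (-0.6386, 0.4693, 0.2664)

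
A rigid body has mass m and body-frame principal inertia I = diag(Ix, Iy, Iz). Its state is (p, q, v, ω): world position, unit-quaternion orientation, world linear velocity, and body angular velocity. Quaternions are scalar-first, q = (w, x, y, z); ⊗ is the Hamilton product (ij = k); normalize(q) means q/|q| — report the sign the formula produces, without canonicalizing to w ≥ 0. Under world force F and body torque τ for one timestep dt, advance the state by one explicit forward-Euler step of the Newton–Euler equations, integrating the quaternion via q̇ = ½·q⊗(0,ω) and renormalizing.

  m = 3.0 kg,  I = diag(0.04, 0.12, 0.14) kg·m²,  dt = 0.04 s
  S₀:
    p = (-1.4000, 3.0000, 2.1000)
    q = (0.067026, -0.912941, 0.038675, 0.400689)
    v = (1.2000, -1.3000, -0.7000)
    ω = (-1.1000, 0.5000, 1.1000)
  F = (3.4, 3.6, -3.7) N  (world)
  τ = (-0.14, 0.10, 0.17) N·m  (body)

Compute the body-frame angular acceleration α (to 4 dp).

precession coupling ω×(Iω) = (0.0110, 0.1210, -0.0440)
angular accel α = (-3.7750, -0.1750, 1.5286)

α = (-3.7750, -0.1750, 1.5286)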